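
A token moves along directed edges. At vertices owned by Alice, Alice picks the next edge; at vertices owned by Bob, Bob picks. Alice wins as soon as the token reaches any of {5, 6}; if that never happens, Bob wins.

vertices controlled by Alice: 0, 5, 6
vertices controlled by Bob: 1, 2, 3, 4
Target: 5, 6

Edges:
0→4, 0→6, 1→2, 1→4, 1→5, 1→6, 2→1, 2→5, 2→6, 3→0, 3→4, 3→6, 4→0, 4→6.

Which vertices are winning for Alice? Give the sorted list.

A0 = {5, 6}
A1: add {0} — 0 (Alice) has 0→6.
A2: add {4} — 4 (Bob): all of {0, 6} already in.
A3: add {3} — 3 (Bob): all of {0, 4, 6} already in.
A4 = A3; e.g. 1 (Bob) can still go to 2. Fixed point.
Alice's winning region = {0, 3, 4, 5, 6}.

0, 3, 4, 5, 6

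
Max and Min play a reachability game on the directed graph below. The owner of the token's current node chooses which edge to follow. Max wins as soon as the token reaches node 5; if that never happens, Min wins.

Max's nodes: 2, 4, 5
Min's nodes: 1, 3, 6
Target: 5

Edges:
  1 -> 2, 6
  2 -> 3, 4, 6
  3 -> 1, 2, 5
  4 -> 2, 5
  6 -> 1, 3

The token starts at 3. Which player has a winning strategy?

A0 = {5}
A1: add {4} — 4 (Max) has 4→5.
A2: add {2} — 2 (Max) has 2→4.
A3 = A2; e.g. 1 (Min) can still go to 6. Fixed point.
3 never enters the attractor, so Min can avoid the target forever.

Min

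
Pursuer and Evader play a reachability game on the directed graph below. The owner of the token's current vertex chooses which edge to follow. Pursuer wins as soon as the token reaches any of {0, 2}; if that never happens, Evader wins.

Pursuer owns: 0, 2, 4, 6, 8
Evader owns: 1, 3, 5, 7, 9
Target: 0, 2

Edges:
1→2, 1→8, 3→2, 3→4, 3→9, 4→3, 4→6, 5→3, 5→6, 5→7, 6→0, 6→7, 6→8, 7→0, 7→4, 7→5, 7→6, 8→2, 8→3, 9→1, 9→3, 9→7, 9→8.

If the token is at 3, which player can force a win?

A0 = {0, 2}
A1: add {6, 8} — 6 (Pursuer) has 6→0; 8 (Pursuer) has 8→2.
A2: add {1, 4} — 1 (Evader): all of {2, 8} already in; 4 (Pursuer) has 4→6.
A3 = A2; e.g. 3 (Evader) can still go to 9. Fixed point.
3 never enters the attractor, so Evader can avoid the target forever.

Evader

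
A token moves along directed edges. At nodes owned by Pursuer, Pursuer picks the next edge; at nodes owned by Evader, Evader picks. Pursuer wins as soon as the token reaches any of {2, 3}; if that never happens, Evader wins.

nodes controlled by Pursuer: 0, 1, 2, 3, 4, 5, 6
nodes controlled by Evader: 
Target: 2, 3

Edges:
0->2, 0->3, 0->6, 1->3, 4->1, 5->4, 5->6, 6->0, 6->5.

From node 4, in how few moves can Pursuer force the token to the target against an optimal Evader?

2

A0 = {2, 3}
A1: add {0, 1} — 0 (Pursuer) has 0→2; 1 (Pursuer) has 1→3.
A2: add {4, 6} — 4 (Pursuer) has 4→1; 6 (Pursuer) has 6→0.
4 enters the attractor at level 2, so Pursuer can force the target in 2 moves from there.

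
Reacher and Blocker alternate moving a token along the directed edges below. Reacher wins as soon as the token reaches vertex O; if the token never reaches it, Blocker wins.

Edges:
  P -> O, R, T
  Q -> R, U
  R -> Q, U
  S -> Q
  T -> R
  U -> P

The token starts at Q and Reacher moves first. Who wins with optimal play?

Reacher

Track states (vertex, player-to-move).
A0 = {(O,Reacher), (O,Blocker)}
A1: add {(P,Reacher)}.
A2: add {(U,Blocker)}.
A3: add {(Q,Reacher), (R,Reacher)}.
(Q,Reacher) ∈ A3 ⇒ Reacher forces the target.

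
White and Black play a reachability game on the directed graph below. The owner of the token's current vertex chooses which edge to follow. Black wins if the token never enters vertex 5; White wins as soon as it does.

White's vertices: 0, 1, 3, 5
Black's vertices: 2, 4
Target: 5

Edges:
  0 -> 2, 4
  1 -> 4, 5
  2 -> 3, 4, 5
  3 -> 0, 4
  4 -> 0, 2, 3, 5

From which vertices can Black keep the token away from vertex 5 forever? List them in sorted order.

A0 = {5}
A1: add {1} — 1 (White) has 1→5.
A2 = A1; e.g. 0 (White) has no edge into A1. Fixed point.
White's attractor = {1, 5}; Black avoids the target exactly from the complement.

0, 2, 3, 4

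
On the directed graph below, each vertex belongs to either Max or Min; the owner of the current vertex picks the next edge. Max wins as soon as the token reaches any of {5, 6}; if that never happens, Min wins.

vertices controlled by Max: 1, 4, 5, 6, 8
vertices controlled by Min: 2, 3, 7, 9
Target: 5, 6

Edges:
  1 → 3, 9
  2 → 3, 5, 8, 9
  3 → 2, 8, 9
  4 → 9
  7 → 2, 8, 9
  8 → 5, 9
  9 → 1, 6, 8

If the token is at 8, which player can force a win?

Max

A0 = {5, 6}
A1: add {8} — 8 (Max) has 8→5.
A2 = A1; e.g. 1 (Max) has no edge into A1. Fixed point.
8 ∈ A1, so Max can force the target.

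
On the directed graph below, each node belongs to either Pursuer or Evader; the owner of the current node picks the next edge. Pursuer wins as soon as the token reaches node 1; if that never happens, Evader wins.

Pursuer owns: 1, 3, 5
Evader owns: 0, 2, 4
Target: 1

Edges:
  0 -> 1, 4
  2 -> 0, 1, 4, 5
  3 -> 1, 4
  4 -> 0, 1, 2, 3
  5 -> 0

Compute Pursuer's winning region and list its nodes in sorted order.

1, 3

A0 = {1}
A1: add {3} — 3 (Pursuer) has 3→1.
A2 = A1; e.g. 0 (Evader) can still go to 4. Fixed point.
Pursuer's winning region = {1, 3}.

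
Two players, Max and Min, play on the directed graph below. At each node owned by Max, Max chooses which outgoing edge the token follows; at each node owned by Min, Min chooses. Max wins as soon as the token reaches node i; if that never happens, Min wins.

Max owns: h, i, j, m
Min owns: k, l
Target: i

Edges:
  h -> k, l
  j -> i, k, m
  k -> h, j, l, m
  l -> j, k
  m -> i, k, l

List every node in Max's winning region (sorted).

i, j, m

A0 = {i}
A1: add {j, m} — j (Max) has j→i; m (Max) has m→i.
A2 = A1; e.g. h (Max) has no edge into A1. Fixed point.
Max's winning region = {i, j, m}.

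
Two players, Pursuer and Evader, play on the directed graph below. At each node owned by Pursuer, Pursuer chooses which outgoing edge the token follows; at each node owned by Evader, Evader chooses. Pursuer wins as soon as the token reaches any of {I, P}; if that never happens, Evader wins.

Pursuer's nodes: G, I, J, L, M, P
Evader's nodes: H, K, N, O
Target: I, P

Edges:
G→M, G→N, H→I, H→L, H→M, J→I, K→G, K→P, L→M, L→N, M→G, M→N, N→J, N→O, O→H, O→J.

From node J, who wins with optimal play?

A0 = {I, P}
A1: add {J} — J (Pursuer) has J→I.
A2 = A1; e.g. G (Pursuer) has no edge into A1. Fixed point.
J ∈ A1, so Pursuer can force the target.

Pursuer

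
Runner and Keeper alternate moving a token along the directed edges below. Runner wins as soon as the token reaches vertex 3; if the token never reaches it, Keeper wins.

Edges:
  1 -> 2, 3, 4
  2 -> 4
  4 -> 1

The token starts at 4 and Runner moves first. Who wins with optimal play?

Track states (vertex, player-to-move).
A0 = {(3,Runner), (3,Keeper)}
A1: add {(1,Runner)}.
A2: add {(4,Keeper)}.
A3: add {(2,Runner)}.
A4 = A3; e.g. (1,Keeper) stays out. (4,Runner) never enters ⇒ Keeper avoids the target.

Keeper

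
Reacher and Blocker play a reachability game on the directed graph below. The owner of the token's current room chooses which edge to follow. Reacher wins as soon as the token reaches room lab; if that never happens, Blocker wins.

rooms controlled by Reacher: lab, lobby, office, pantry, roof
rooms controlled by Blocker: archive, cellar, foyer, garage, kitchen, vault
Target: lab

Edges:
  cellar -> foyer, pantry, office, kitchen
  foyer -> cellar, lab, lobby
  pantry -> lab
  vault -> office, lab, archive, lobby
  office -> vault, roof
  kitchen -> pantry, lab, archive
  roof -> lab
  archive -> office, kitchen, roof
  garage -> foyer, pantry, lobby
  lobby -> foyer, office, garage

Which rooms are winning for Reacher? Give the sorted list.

A0 = {lab}
A1: add {pantry, roof} — pantry (Reacher) has pantry→lab; roof (Reacher) has roof→lab.
A2: add {office} — office (Reacher) has office→roof.
A3: add {lobby} — lobby (Reacher) has lobby→office.
A4 = A3; e.g. cellar (Blocker) can still go to foyer. Fixed point.
Reacher's winning region = {lab, lobby, office, pantry, roof}.

lab, lobby, office, pantry, roof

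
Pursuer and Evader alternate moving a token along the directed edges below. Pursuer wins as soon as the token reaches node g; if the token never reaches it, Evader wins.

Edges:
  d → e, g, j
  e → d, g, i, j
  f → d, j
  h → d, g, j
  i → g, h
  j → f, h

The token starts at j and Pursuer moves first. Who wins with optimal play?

Track states (vertex, player-to-move).
A0 = {(g,Pursuer), (g,Evader)}
A1: add {(d,Pursuer), (e,Pursuer), (h,Pursuer), (i,Pursuer)}.
A2: add {(i,Evader)}.
A3 = A2; e.g. (d,Evader) stays out. (j,Pursuer) never enters ⇒ Evader avoids the target.

Evader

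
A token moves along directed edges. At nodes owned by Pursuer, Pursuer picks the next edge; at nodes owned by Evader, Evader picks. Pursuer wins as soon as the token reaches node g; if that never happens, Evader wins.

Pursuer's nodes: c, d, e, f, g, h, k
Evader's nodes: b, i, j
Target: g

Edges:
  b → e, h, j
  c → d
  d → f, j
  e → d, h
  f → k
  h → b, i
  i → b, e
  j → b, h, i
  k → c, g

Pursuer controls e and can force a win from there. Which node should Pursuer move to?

A0 = {g}
A1: add {k} — k (Pursuer) has k→g.
A2: add {f} — f (Pursuer) has f→k.
A3: add {d} — d (Pursuer) has d→f.
A4: add {c, e} — c (Pursuer) has c→d; e (Pursuer) has e→d.
A5 = A4; e.g. b (Evader) can still go to h. Fixed point.
From e, successor d is in the attractor (rank 3); the other successor h is not.

d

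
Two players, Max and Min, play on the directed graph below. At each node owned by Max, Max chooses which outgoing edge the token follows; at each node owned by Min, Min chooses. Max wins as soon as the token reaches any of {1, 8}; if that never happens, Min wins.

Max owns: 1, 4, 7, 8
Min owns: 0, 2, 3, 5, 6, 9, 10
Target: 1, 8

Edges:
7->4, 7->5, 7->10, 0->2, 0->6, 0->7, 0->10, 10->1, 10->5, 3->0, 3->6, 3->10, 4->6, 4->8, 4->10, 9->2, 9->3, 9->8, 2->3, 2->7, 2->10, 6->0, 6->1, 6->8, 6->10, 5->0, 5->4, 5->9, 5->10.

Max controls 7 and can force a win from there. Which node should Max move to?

A0 = {1, 8}
A1: add {4} — 4 (Max) has 4→8.
A2: add {7} — 7 (Max) has 7→4.
A3 = A2; e.g. 0 (Min) can still go to 2. Fixed point.
From 7, successor 4 is in the attractor (rank 1); the other successors 5, 10 are not.

4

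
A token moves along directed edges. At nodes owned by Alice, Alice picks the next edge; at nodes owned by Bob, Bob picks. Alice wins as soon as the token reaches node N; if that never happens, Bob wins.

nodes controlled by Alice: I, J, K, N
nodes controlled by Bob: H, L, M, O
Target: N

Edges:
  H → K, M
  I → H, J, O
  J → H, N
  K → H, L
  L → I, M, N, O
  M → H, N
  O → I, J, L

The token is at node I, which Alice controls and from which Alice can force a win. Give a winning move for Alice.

J

A0 = {N}
A1: add {J} — J (Alice) has J→N.
A2: add {I} — I (Alice) has I→J.
A3 = A2; e.g. H (Bob) can still go to K. Fixed point.
From I, successor J is in the attractor (rank 1); the other successors H, O are not.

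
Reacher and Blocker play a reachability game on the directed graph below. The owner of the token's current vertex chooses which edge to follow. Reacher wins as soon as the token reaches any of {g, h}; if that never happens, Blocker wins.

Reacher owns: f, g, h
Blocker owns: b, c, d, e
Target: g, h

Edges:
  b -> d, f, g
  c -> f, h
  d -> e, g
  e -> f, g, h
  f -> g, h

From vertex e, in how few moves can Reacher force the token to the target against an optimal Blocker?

2

A0 = {g, h}
A1: add {f} — f (Reacher) has f→g.
A2: add {c, e} — c (Blocker): all of {f, h} already in; e (Blocker): all of {f, g, h} already in.
e enters the attractor at level 2, so Reacher can force the target in 2 moves from there.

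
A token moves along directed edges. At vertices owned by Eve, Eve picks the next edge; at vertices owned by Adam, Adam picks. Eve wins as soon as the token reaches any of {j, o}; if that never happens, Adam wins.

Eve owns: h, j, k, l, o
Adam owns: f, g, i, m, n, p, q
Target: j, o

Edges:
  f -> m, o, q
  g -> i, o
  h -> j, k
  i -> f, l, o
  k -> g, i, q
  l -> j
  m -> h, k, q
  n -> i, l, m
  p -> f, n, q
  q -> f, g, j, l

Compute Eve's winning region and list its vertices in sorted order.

A0 = {j, o}
A1: add {h, l} — h (Eve) has h→j; l (Eve) has l→j.
A2 = A1; e.g. f (Adam) can still go to m. Fixed point.
Eve's winning region = {h, j, l, o}.

h, j, l, o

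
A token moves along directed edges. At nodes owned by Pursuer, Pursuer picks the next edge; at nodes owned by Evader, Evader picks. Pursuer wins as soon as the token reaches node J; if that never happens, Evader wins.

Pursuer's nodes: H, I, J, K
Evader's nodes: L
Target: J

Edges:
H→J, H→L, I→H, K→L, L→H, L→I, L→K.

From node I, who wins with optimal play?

Pursuer

A0 = {J}
A1: add {H} — H (Pursuer) has H→J.
A2: add {I} — I (Pursuer) has I→H.
A3 = A2; e.g. K (Pursuer) has no edge into A2. Fixed point.
I ∈ A2, so Pursuer can force the target.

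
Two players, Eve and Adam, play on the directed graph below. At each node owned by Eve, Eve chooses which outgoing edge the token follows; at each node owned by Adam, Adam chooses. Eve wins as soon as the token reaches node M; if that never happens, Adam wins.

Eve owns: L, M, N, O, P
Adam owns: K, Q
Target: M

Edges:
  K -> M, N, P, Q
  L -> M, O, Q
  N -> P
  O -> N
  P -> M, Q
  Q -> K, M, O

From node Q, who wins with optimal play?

A0 = {M}
A1: add {L, P} — L (Eve) has L→M; P (Eve) has P→M.
A2: add {N} — N (Eve) has N→P.
A3: add {O} — O (Eve) has O→N.
A4 = A3; e.g. K (Adam) can still go to Q. Fixed point.
Q never enters the attractor, so Adam can avoid the target forever.

Adam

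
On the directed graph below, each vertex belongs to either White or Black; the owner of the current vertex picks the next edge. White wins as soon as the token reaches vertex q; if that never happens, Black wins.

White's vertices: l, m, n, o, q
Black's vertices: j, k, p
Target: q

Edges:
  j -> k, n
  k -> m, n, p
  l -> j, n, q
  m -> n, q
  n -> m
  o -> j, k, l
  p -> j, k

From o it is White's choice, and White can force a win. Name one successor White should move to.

l

A0 = {q}
A1: add {l, m} — l (White) has l→q; m (White) has m→q.
A2: add {n, o} — n (White) has n→m; o (White) has o→l.
A3 = A2; e.g. j (Black) can still go to k. Fixed point.
From o, successor l is in the attractor (rank 1); the other successors j, k are not.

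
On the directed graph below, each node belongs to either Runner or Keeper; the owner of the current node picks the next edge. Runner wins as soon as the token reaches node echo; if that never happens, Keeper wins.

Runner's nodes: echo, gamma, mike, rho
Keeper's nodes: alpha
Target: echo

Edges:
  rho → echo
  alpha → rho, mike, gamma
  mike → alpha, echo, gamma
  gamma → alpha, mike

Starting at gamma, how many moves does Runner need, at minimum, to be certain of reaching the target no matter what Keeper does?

A0 = {echo}
A1: add {mike, rho} — rho (Runner) has rho→echo; mike (Runner) has mike→echo.
A2: add {gamma} — gamma (Runner) has gamma→mike.
gamma enters the attractor at level 2, so Runner can force the target in 2 moves from there.

2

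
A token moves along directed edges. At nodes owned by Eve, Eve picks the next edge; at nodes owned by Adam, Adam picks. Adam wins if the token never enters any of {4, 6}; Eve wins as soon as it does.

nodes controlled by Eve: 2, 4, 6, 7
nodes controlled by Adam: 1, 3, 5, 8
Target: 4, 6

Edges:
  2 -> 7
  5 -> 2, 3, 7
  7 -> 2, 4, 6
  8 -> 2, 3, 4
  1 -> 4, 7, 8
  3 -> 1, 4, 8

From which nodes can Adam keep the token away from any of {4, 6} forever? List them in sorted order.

1, 3, 5, 8

A0 = {4, 6}
A1: add {7} — 7 (Eve) has 7→4.
A2: add {2} — 2 (Eve) has 2→7.
A3 = A2; e.g. 1 (Adam) can still go to 8. Fixed point.
Eve's attractor = {2, 4, 6, 7}; Adam avoids the target exactly from the complement.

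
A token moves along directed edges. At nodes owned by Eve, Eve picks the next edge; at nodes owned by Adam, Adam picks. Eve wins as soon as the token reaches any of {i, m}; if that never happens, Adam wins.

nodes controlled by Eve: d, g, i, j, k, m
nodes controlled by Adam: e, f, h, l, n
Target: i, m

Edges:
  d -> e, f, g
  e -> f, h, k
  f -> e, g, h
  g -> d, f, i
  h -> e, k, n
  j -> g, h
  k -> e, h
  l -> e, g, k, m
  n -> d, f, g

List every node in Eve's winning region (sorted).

d, g, i, j, m

A0 = {i, m}
A1: add {g} — g (Eve) has g→i.
A2: add {d, j} — d (Eve) has d→g; j (Eve) has j→g.
A3 = A2; e.g. e (Adam) can still go to f. Fixed point.
Eve's winning region = {d, g, i, j, m}.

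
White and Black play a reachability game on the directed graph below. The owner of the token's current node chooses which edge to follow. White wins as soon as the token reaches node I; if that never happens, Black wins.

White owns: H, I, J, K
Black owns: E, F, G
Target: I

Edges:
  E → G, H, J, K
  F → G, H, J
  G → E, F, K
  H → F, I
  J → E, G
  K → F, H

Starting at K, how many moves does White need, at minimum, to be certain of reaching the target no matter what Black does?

A0 = {I}
A1: add {H} — H (White) has H→I.
A2: add {K} — K (White) has K→H.
A3 = A2; e.g. E (Black) can still go to G. Fixed point.
K enters the attractor at level 2, so White can force the target in 2 moves from there.

2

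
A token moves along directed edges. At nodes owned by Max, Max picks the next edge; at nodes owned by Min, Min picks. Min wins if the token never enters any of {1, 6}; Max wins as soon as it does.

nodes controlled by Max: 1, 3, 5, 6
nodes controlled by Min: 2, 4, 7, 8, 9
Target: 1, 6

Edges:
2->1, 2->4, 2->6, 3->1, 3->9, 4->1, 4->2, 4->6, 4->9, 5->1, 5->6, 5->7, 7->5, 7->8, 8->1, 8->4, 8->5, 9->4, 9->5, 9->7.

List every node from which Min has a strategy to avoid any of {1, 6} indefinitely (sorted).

2, 4, 7, 8, 9

A0 = {1, 6}
A1: add {3, 5} — 3 (Max) has 3→1; 5 (Max) has 5→1.
A2 = A1; e.g. 2 (Min) can still go to 4. Fixed point.
Max's attractor = {1, 3, 5, 6}; Min avoids the target exactly from the complement.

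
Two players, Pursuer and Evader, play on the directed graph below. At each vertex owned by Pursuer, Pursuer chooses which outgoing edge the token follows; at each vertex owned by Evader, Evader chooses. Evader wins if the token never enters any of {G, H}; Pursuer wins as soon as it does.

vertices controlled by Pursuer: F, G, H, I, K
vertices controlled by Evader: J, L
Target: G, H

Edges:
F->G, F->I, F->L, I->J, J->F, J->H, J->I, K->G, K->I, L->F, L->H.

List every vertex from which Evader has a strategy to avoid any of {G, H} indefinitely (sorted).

A0 = {G, H}
A1: add {F, K} — F (Pursuer) has F→G; K (Pursuer) has K→G.
A2: add {L} — L (Evader): all of {F, H} already in.
A3 = A2; e.g. I (Pursuer) has no edge into A2. Fixed point.
Pursuer's attractor = {F, G, H, K, L}; Evader avoids the target exactly from the complement.

I, J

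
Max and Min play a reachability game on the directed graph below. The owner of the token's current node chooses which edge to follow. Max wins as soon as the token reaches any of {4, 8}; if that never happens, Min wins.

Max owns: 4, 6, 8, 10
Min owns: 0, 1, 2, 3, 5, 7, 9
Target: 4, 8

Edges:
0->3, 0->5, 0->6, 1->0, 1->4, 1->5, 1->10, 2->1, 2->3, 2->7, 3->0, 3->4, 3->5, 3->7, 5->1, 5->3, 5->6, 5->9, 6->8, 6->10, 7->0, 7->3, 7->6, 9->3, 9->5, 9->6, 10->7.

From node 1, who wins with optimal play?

Min

A0 = {4, 8}
A1: add {6} — 6 (Max) has 6→8.
A2 = A1; e.g. 0 (Min) can still go to 3. Fixed point.
1 never enters the attractor, so Min can avoid the target forever.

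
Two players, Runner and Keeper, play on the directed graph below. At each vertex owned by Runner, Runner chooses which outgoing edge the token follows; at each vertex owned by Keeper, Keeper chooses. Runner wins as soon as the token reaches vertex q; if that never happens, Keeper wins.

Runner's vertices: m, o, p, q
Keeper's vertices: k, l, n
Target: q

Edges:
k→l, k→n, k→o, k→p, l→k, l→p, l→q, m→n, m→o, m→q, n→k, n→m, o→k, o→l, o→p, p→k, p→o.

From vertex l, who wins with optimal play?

A0 = {q}
A1: add {m} — m (Runner) has m→q.
A2 = A1; e.g. k (Keeper) can still go to l. Fixed point.
l never enters the attractor, so Keeper can avoid the target forever.

Keeper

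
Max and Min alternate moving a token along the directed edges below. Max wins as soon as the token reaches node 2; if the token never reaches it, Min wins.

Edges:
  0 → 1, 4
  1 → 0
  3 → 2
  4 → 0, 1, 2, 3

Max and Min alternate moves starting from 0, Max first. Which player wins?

Min

Track states (vertex, player-to-move).
A0 = {(2,Max), (2,Min)}
A1: add {(3,Max), (3,Min), (4,Max)}.
A2 = A1; e.g. (0,Max) stays out. (0,Max) never enters ⇒ Min avoids the target.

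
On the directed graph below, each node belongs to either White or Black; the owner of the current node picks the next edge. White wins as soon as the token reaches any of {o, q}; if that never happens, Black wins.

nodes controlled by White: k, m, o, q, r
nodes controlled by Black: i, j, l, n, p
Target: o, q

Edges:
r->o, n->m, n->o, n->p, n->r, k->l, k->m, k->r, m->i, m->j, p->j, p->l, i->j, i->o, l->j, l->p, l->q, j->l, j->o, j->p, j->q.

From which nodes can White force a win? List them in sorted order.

A0 = {o, q}
A1: add {r} — r (White) has r→o.
A2: add {k} — k (White) has k→r.
A3 = A2; e.g. i (Black) can still go to j. Fixed point.
White's winning region = {k, o, q, r}.

k, o, q, r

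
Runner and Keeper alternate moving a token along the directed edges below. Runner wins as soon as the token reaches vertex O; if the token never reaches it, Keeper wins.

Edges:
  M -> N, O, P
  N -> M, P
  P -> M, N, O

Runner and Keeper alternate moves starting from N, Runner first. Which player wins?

Keeper

Track states (vertex, player-to-move).
A0 = {(O,Runner), (O,Keeper)}
A1: add {(M,Runner), (P,Runner)}.
A2: add {(N,Keeper)}.
A3 = A2; e.g. (M,Keeper) stays out. (N,Runner) never enters ⇒ Keeper avoids the target.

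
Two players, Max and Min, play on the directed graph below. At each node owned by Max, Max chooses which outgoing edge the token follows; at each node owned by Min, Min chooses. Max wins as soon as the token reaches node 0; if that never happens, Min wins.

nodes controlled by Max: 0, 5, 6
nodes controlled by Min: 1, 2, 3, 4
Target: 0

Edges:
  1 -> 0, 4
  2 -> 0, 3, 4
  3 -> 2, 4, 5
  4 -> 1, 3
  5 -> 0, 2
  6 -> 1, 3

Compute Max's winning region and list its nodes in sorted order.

A0 = {0}
A1: add {5} — 5 (Max) has 5→0.
A2 = A1; e.g. 1 (Min) can still go to 4. Fixed point.
Max's winning region = {0, 5}.

0, 5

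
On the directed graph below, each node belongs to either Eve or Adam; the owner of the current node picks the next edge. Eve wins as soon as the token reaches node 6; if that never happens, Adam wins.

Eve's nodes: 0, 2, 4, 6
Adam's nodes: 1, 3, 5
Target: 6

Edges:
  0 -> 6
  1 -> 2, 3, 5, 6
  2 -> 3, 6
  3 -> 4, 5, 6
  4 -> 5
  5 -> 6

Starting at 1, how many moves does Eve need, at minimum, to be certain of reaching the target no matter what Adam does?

A0 = {6}
A1: add {0, 2, 5} — 0 (Eve) has 0→6; 2 (Eve) has 2→6; 5 (Adam): all of {6} already in.
A2: add {4} — 4 (Eve) has 4→5.
A3: add {3} — 3 (Adam): all of {4, 5, 6} already in.
A4: add {1} — 1 (Adam): all of {2, 3, 5, 6} already in.
A4 = all vertices. Fixed point.
1 enters the attractor at level 4, so Eve can force the target in 4 moves from there.

4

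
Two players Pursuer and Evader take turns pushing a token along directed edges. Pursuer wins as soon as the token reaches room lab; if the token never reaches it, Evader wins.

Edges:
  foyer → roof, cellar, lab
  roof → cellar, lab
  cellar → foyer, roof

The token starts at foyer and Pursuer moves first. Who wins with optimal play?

Track states (vertex, player-to-move).
A0 = {(lab,Pursuer), (lab,Evader)}
A1: add {(foyer,Pursuer), (roof,Pursuer)}.
(foyer,Pursuer) ∈ A1 ⇒ Pursuer forces the target.

Pursuer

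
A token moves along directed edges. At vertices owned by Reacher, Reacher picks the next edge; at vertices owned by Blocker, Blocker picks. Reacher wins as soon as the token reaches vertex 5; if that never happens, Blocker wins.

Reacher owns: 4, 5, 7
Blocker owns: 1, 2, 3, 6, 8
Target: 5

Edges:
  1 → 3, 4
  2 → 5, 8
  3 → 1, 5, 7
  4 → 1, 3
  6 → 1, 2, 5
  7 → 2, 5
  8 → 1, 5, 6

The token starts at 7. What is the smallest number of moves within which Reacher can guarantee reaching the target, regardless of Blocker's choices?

A0 = {5}
A1: add {7} — 7 (Reacher) has 7→5.
A2 = A1; e.g. 1 (Blocker) can still go to 3. Fixed point.
7 enters the attractor at level 1, so Reacher can force the target in 1 move from there.

1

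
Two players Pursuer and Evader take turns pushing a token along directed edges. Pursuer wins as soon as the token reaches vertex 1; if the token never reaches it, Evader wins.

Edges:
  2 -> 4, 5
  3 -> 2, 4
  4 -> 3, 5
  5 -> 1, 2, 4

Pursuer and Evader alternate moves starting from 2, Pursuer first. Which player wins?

Track states (vertex, player-to-move).
A0 = {(1,Pursuer), (1,Evader)}
A1: add {(5,Pursuer)}.
A2 = A1; e.g. (2,Pursuer) stays out. (2,Pursuer) never enters ⇒ Evader avoids the target.

Evader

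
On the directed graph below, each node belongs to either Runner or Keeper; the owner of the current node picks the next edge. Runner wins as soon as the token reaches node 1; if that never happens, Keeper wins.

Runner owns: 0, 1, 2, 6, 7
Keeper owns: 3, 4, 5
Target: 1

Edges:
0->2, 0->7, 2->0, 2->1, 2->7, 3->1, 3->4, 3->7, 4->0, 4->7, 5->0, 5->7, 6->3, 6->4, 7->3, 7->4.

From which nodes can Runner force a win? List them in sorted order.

0, 1, 2

A0 = {1}
A1: add {2} — 2 (Runner) has 2→1.
A2: add {0} — 0 (Runner) has 0→2.
A3 = A2; e.g. 3 (Keeper) can still go to 4. Fixed point.
Runner's winning region = {0, 1, 2}.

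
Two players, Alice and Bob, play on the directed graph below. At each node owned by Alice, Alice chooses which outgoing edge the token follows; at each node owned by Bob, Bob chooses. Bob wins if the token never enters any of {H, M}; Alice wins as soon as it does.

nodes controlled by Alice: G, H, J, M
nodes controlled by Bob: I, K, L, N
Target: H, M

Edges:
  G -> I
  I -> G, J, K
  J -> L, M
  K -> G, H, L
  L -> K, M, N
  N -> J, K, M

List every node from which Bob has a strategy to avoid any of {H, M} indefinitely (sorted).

A0 = {H, M}
A1: add {J} — J (Alice) has J→M.
A2 = A1; e.g. G (Alice) has no edge into A1. Fixed point.
Alice's attractor = {H, J, M}; Bob avoids the target exactly from the complement.

G, I, K, L, N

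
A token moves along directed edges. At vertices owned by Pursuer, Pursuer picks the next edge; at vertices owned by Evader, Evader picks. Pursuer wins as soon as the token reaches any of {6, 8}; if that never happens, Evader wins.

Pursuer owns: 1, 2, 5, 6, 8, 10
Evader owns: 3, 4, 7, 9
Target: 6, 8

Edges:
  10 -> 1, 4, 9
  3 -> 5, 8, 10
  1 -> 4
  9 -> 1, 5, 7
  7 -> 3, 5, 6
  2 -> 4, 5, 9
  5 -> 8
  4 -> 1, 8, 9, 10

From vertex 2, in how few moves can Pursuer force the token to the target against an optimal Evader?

A0 = {6, 8}
A1: add {5} — 5 (Pursuer) has 5→8.
A2: add {2} — 2 (Pursuer) has 2→5.
A3 = A2; e.g. 1 (Pursuer) has no edge into A2. Fixed point.
2 enters the attractor at level 2, so Pursuer can force the target in 2 moves from there.

2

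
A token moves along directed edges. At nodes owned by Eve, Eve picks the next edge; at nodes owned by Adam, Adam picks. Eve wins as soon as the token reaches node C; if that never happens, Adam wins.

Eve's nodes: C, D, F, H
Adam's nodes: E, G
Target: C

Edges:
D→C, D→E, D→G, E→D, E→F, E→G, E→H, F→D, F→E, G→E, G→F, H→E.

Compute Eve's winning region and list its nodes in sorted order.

A0 = {C}
A1: add {D} — D (Eve) has D→C.
A2: add {F} — F (Eve) has F→D.
A3 = A2; e.g. E (Adam) can still go to G. Fixed point.
Eve's winning region = {C, D, F}.

C, D, F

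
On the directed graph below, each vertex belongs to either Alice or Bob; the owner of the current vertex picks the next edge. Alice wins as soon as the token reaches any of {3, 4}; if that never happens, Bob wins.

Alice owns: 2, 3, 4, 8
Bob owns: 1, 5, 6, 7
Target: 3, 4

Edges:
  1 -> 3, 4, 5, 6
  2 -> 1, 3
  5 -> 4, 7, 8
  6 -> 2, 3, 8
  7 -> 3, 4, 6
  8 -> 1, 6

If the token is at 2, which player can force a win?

A0 = {3, 4}
A1: add {2} — 2 (Alice) has 2→3.
A2 = A1; e.g. 1 (Bob) can still go to 5. Fixed point.
2 ∈ A1, so Alice can force the target.

Alice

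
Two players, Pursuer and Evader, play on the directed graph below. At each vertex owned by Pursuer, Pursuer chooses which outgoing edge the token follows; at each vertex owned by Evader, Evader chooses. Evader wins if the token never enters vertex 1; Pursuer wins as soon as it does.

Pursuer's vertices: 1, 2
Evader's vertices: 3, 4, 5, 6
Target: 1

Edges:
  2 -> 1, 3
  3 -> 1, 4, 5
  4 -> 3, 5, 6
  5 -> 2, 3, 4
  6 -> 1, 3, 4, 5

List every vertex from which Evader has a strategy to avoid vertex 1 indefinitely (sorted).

3, 4, 5, 6

A0 = {1}
A1: add {2} — 2 (Pursuer) has 2→1.
A2 = A1; e.g. 3 (Evader) can still go to 4. Fixed point.
Pursuer's attractor = {1, 2}; Evader avoids the target exactly from the complement.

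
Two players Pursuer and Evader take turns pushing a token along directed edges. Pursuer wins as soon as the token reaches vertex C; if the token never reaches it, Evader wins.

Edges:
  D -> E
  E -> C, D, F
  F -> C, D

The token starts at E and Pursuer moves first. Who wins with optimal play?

Pursuer

Track states (vertex, player-to-move).
A0 = {(C,Pursuer), (C,Evader)}
A1: add {(E,Pursuer), (F,Pursuer)}.
(E,Pursuer) ∈ A1 ⇒ Pursuer forces the target.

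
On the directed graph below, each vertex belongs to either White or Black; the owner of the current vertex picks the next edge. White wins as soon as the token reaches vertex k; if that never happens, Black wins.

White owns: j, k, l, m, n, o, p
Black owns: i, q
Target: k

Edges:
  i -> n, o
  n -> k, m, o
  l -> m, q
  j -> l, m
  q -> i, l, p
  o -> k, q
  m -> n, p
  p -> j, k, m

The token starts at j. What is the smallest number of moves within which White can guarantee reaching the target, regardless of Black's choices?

A0 = {k}
A1: add {n, o, p} — n (White) has n→k; o (White) has o→k; p (White) has p→k.
A2: add {i, m} — i (Black): all of {n, o} already in; m (White) has m→n.
A3: add {j, l} — j (White) has j→m; l (White) has l→m.
j enters the attractor at level 3, so White can force the target in 3 moves from there.

3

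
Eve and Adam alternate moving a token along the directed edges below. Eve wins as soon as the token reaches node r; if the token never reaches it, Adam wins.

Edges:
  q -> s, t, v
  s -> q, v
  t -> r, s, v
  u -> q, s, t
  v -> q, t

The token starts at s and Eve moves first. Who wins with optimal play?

Track states (vertex, player-to-move).
A0 = {(r,Eve), (r,Adam)}
A1: add {(t,Eve)}.
A2 = A1; e.g. (q,Eve) stays out. (s,Eve) never enters ⇒ Adam avoids the target.

Adam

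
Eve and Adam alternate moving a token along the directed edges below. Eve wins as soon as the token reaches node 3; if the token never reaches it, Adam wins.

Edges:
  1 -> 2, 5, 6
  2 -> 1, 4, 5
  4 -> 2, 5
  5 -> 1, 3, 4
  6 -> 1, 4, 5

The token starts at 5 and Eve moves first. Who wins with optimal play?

Track states (vertex, player-to-move).
A0 = {(3,Eve), (3,Adam)}
A1: add {(5,Eve)}.
(5,Eve) ∈ A1 ⇒ Eve forces the target.

Eve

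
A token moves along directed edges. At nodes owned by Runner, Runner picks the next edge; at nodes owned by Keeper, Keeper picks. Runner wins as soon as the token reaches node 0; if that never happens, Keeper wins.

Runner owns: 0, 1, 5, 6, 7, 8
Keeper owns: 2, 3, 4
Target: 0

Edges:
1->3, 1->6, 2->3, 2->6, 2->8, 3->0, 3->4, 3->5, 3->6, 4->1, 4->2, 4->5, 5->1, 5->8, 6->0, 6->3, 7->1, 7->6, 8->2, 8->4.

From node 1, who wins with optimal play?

Runner

A0 = {0}
A1: add {6} — 6 (Runner) has 6→0.
A2: add {1, 7} — 1 (Runner) has 1→6; 7 (Runner) has 7→6.
1 ∈ A2, so Runner can force the target.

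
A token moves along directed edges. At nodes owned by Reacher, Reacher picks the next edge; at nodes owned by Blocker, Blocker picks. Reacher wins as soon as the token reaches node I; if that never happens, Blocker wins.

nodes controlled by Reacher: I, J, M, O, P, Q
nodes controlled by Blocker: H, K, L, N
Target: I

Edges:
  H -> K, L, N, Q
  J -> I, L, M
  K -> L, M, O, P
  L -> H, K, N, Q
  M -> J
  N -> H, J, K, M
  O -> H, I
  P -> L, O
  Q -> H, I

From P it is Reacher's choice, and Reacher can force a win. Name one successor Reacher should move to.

A0 = {I}
A1: add {J, O, Q} — J (Reacher) has J→I; O (Reacher) has O→I; Q (Reacher) has Q→I.
A2: add {M, P} — M (Reacher) has M→J; P (Reacher) has P→O.
A3 = A2; e.g. H (Blocker) can still go to K. Fixed point.
From P, successor O is in the attractor (rank 1); the other successor L is not.

O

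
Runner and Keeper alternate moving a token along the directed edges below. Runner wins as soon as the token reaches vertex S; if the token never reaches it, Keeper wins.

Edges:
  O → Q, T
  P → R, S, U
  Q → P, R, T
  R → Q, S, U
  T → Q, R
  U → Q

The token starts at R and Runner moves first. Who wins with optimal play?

Track states (vertex, player-to-move).
A0 = {(S,Runner), (S,Keeper)}
A1: add {(P,Runner), (R,Runner)}.
(R,Runner) ∈ A1 ⇒ Runner forces the target.

Runner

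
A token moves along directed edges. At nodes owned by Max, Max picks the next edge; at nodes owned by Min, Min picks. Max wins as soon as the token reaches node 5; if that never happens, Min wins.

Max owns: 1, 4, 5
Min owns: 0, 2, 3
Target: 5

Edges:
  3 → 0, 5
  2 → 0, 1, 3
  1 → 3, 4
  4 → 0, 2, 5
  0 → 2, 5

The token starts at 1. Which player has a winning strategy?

A0 = {5}
A1: add {4} — 4 (Max) has 4→5.
A2: add {1} — 1 (Max) has 1→4.
A3 = A2; e.g. 0 (Min) can still go to 2. Fixed point.
1 ∈ A2, so Max can force the target.

Max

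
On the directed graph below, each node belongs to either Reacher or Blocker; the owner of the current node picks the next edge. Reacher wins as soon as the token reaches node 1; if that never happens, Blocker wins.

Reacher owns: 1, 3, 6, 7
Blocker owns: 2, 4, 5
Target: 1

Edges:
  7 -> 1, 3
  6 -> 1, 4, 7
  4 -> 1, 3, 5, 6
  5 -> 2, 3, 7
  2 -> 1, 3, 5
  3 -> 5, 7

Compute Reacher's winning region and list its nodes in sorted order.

1, 3, 6, 7

A0 = {1}
A1: add {6, 7} — 6 (Reacher) has 6→1; 7 (Reacher) has 7→1.
A2: add {3} — 3 (Reacher) has 3→7.
A3 = A2; e.g. 2 (Blocker) can still go to 5. Fixed point.
Reacher's winning region = {1, 3, 6, 7}.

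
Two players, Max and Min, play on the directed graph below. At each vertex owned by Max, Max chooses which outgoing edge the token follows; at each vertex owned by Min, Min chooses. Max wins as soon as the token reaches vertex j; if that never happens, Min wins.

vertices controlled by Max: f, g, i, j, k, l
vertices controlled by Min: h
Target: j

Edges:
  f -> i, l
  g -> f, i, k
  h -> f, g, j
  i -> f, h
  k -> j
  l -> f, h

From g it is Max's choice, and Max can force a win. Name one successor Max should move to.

A0 = {j}
A1: add {k} — k (Max) has k→j.
A2: add {g} — g (Max) has g→k.
A3 = A2; e.g. f (Max) has no edge into A2. Fixed point.
From g, successor k is in the attractor (rank 1); the other successors f, i are not.

k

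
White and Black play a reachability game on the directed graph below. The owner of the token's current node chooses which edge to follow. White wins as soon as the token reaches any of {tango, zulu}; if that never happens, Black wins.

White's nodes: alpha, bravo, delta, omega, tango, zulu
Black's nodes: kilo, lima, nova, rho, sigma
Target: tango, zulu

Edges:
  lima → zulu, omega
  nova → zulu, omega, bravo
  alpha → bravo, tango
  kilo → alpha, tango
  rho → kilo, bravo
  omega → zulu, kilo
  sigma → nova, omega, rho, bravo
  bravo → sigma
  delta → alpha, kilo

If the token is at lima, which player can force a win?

White

A0 = {tango, zulu}
A1: add {alpha, omega} — alpha (White) has alpha→tango; omega (White) has omega→zulu.
A2: add {delta, kilo, lima} — delta (White) has delta→alpha; kilo (Black): all of {alpha, tango} already in; lima (Black): all of {zulu, omega} already in.
A3 = A2; e.g. sigma (Black) can still go to nova. Fixed point.
lima ∈ A2, so White can force the target.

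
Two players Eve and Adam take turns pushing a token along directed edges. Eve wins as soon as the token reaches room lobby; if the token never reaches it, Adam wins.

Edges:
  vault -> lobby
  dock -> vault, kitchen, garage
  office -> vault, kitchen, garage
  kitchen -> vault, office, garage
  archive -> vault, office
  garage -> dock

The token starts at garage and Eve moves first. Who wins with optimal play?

Track states (vertex, player-to-move).
A0 = {(lobby,Eve), (lobby,Adam)}
A1: add {(vault,Eve), (vault,Adam)}.
A2: add {(dock,Eve), (office,Eve), (kitchen,Eve), (archive,Eve)}.
A3: add {(archive,Adam), (garage,Adam)}.
A4 = A3; e.g. (dock,Adam) stays out. (garage,Eve) never enters ⇒ Adam avoids the target.

Adam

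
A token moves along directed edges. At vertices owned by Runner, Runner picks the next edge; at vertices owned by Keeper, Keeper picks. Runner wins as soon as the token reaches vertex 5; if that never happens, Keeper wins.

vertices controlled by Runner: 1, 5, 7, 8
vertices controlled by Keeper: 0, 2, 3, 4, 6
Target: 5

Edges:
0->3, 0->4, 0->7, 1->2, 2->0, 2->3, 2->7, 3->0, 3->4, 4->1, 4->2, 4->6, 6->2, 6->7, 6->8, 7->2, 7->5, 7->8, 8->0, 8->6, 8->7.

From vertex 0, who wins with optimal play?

A0 = {5}
A1: add {7} — 7 (Runner) has 7→5.
A2: add {8} — 8 (Runner) has 8→7.
A3 = A2; e.g. 0 (Keeper) can still go to 3. Fixed point.
0 never enters the attractor, so Keeper can avoid the target forever.

Keeper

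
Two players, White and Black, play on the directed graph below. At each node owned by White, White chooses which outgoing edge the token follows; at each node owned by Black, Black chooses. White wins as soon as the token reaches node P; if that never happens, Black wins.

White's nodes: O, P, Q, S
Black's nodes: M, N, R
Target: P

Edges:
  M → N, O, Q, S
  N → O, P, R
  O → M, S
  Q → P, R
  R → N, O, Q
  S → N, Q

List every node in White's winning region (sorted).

A0 = {P}
A1: add {Q} — Q (White) has Q→P.
A2: add {S} — S (White) has S→Q.
A3: add {O} — O (White) has O→S.
A4 = A3; e.g. M (Black) can still go to N. Fixed point.
White's winning region = {O, P, Q, S}.

O, P, Q, S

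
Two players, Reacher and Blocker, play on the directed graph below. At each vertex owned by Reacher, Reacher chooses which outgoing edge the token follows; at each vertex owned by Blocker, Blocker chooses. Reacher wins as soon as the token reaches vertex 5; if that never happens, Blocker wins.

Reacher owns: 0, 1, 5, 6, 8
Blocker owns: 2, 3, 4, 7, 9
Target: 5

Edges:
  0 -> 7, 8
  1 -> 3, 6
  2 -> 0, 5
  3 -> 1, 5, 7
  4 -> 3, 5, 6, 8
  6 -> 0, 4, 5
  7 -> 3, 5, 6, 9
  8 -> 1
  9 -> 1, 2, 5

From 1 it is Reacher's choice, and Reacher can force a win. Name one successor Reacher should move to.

6

A0 = {5}
A1: add {6} — 6 (Reacher) has 6→5.
A2: add {1} — 1 (Reacher) has 1→6.
A3: add {8} — 8 (Reacher) has 8→1.
A4: add {0} — 0 (Reacher) has 0→8.
A5: add {2} — 2 (Blocker): all of {0, 5} already in.
A6: add {9} — 9 (Blocker): all of {1, 2, 5} already in.
A7 = A6; e.g. 3 (Blocker) can still go to 7. Fixed point.
From 1, successor 6 is in the attractor (rank 1); the other successor 3 is not.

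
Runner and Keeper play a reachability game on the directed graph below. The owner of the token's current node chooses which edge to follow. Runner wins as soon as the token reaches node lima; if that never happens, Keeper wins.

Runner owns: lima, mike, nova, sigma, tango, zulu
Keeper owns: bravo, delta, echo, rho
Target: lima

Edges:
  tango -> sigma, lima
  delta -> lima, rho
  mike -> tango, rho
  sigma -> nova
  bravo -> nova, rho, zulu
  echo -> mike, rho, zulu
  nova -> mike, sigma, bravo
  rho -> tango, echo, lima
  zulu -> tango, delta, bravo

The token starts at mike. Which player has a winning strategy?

Runner

A0 = {lima}
A1: add {tango} — tango (Runner) has tango→lima.
A2: add {mike, zulu} — mike (Runner) has mike→tango; zulu (Runner) has zulu→tango.
mike ∈ A2, so Runner can force the target.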